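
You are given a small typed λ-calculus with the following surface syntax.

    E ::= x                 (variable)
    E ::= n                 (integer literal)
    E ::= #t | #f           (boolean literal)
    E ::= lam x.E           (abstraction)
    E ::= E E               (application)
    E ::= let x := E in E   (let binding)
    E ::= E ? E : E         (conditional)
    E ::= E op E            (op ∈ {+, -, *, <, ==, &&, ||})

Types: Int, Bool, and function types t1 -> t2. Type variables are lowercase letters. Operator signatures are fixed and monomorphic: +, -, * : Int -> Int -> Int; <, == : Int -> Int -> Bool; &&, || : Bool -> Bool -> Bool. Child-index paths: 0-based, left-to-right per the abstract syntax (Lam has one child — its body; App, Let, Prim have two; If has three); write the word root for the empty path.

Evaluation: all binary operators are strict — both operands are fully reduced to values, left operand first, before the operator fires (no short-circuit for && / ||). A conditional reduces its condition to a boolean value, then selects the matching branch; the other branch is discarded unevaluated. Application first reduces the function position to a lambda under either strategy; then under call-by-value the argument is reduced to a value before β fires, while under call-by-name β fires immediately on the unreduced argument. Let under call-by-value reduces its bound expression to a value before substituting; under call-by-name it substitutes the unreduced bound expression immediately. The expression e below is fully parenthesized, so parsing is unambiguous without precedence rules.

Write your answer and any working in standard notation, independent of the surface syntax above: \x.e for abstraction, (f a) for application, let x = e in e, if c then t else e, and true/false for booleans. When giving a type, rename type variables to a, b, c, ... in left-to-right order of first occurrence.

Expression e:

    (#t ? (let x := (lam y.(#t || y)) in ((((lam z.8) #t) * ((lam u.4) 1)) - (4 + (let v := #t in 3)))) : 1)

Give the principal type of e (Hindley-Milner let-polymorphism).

Answer: Int

Derivation:
  unify Bool ~ Bool
  unify Bool ~ Bool
y : a
  unify a ~ Bool
\y._ : Bool -> Bool
let x : Bool -> Bool
\z._ : b -> Int
  unify b -> Int ~ Bool -> c
  unify b ~ Bool
  unify Int ~ c
_ _ : Int
  unify Int ~ Int
\u._ : d -> Int
  unify d -> Int ~ Int -> e
  unify d ~ Int
  unify Int ~ e
_ _ : Int
  unify Int ~ Int
  unify Int ~ Int
  unify Int ~ Int
let v : Bool
  unify Int ~ Int
  unify Int ~ Int
  unify Int ~ Int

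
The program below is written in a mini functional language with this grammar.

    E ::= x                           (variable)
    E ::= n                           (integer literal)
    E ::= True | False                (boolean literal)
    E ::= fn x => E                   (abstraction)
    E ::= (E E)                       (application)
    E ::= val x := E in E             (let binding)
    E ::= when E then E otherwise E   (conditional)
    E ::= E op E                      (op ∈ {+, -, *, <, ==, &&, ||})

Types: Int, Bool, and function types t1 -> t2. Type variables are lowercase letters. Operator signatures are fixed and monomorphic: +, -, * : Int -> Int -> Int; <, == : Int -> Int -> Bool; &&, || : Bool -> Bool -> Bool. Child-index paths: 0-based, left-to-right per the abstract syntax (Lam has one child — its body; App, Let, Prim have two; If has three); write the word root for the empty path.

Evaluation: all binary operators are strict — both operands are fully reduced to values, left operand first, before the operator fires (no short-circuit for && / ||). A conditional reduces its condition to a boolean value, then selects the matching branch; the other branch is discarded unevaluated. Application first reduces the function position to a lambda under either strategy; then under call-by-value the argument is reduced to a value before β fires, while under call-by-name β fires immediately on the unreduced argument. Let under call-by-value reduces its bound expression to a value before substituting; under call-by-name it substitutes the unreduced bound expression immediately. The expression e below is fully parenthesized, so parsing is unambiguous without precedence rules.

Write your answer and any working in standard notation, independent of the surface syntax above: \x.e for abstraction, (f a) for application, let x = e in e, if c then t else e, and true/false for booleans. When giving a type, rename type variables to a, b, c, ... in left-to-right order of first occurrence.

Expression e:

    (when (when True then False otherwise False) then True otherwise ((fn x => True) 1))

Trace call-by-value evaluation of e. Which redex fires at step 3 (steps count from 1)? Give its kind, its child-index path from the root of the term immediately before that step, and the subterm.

Answer: beta at root : ((\x.true) 1)

Derivation:
step 0: (if (if true then false else false) then true else ((\x.true) 1))
step 1: [if@0] (if false then true else ((\x.true) 1))
step 2: [if@root] ((\x.true) 1)
step 3: [beta@root] true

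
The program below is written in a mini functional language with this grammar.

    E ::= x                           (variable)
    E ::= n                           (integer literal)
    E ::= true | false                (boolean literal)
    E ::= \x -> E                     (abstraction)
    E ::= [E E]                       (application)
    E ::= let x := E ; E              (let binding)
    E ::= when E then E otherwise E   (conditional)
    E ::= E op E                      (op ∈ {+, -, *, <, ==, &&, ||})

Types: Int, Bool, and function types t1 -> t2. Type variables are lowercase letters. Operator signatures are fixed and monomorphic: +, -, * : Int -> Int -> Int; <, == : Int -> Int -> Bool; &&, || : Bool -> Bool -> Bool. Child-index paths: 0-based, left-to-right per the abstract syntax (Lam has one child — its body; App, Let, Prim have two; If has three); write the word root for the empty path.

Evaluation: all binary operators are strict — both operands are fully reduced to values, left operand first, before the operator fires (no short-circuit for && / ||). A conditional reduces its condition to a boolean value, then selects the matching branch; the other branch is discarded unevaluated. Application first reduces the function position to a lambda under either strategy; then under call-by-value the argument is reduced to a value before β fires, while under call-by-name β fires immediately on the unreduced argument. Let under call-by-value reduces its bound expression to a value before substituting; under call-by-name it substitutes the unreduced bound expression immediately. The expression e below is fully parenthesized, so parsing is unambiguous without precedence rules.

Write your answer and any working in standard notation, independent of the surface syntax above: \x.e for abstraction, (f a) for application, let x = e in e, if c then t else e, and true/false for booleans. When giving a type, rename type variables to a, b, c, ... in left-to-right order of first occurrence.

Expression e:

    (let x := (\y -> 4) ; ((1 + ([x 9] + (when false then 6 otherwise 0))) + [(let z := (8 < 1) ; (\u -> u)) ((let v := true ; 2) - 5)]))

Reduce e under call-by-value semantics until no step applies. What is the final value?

Answer: 2

Trace:
step 0: (let x = (\y.4) in ((1 + ((x 9) + (if false then 6 else 0))) + ((let z = (8 < 1) in (\u.u)) ((let v = true in 2) - 5))))
step 1: [let@root] ((1 + (((\y.4) 9) + (if false then 6 else 0))) + ((let z = (8 < 1) in (\u.u)) ((let v = true in 2) - 5)))
step 2: [beta@0.1.0] ((1 + (4 + (if false then 6 else 0))) + ((let z = (8 < 1) in (\u.u)) ((let v = true in 2) - 5)))
step 3: [if@0.1.1] ((1 + (4 + 0)) + ((let z = (8 < 1) in (\u.u)) ((let v = true in 2) - 5)))
step 4: [delta@0.1] ((1 + 4) + ((let z = (8 < 1) in (\u.u)) ((let v = true in 2) - 5)))
step 5: [delta@0] (5 + ((let z = (8 < 1) in (\u.u)) ((let v = true in 2) - 5)))
step 6: [delta@1.0.0] (5 + ((let z = false in (\u.u)) ((let v = true in 2) - 5)))
step 7: [let@1.0] (5 + ((\u.u) ((let v = true in 2) - 5)))
step 8: [let@1.1.0] (5 + ((\u.u) (2 - 5)))
step 9: [delta@1.1] (5 + ((\u.u) -3))
step 10: [beta@1] (5 + -3)
step 11: [delta@root] 2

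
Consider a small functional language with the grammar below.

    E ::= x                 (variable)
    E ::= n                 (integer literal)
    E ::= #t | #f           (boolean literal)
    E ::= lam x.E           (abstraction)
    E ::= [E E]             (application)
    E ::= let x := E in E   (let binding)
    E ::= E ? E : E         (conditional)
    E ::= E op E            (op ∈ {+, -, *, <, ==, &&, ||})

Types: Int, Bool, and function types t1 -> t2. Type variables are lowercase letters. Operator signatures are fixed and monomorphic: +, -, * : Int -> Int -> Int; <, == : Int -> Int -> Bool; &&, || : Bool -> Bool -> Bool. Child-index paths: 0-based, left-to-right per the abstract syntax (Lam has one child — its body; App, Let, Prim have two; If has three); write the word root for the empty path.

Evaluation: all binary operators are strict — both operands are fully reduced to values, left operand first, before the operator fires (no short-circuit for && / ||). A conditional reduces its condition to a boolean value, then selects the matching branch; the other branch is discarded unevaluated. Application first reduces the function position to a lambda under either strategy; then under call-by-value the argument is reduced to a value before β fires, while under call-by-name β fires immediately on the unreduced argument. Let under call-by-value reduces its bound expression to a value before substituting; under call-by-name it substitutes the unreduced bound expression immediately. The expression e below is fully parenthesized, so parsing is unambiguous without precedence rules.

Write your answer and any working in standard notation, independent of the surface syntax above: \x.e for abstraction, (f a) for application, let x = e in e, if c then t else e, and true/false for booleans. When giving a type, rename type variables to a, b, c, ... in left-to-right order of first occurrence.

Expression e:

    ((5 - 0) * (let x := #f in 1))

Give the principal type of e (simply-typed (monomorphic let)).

Trace:
  unify Int ~ Int
  unify Int ~ Int
  unify Int ~ Int
let x : Bool
  unify Int ~ Int

Answer: Int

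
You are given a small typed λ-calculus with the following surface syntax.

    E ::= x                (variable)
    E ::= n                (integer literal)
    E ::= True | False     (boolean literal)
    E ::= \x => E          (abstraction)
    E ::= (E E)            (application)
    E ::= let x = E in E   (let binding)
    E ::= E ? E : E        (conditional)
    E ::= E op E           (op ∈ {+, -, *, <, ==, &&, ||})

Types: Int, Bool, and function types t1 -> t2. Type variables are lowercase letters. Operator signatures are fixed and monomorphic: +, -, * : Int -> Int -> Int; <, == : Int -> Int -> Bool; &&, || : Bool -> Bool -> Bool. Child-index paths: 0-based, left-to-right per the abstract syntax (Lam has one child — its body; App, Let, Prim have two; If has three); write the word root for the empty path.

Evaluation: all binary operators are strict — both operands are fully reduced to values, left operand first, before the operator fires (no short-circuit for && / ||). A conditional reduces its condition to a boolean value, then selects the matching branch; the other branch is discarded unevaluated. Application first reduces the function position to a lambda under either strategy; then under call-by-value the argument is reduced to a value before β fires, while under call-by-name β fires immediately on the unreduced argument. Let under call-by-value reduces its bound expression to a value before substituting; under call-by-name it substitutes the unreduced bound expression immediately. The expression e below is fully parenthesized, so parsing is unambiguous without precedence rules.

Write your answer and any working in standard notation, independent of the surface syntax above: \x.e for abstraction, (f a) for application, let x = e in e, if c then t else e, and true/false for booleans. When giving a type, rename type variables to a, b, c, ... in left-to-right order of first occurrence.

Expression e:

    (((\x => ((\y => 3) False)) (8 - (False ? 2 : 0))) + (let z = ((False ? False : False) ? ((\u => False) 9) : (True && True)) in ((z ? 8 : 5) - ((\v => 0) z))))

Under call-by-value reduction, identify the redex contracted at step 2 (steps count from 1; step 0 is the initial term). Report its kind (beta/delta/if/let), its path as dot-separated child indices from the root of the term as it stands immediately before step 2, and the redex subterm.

Answer: delta at 0.1 : (8 - 0)

Trace:
step 0: (((\x.((\y.3) false)) (8 - (if false then 2 else 0))) + (let z = (if (if false then false else false) then ((\u.false) 9) else (true && true)) in ((if z then 8 else 5) - ((\v.0) z))))
step 1: [if@0.1.1] (((\x.((\y.3) false)) (8 - 0)) + (let z = (if (if false then false else false) then ((\u.false) 9) else (true && true)) in ((if z then 8 else 5) - ((\v.0) z))))
step 2: [delta@0.1] (((\x.((\y.3) false)) 8) + (let z = (if (if false then false else false) then ((\u.false) 9) else (true && true)) in ((if z then 8 else 5) - ((\v.0) z))))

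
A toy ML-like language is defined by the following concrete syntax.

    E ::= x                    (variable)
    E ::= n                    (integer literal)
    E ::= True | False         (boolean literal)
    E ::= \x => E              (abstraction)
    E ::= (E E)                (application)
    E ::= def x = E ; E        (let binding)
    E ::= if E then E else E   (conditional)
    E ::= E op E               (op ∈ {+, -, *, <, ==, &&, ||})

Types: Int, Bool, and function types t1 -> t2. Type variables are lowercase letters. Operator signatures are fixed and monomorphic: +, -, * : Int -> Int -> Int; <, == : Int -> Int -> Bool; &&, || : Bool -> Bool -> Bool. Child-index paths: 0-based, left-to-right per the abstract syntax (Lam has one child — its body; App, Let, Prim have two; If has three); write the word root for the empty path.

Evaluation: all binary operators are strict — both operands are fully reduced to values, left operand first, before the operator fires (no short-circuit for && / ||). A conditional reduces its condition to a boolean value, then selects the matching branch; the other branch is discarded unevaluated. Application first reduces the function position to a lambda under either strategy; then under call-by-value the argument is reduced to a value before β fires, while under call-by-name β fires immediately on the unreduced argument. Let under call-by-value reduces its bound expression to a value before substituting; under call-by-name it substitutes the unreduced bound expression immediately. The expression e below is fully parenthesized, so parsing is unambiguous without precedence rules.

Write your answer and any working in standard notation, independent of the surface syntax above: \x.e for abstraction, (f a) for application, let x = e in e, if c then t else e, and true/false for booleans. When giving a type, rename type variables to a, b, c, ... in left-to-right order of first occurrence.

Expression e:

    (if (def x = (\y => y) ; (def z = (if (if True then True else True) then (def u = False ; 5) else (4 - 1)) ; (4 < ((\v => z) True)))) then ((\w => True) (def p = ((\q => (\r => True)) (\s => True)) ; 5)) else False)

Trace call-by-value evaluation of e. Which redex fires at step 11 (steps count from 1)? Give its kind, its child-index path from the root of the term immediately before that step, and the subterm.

Working:
step 0: (if (let x = (\y.y) in (let z = (if (if true then true else true) then (let u = false in 5) else (4 - 1)) in (4 < ((\v.z) true)))) then ((\w.true) (let p = ((\q.(\r.true)) (\s.true)) in 5)) else false)
step 1: [let@0] (if (let z = (if (if true then true else true) then (let u = false in 5) else (4 - 1)) in (4 < ((\v.z) true))) then ((\w.true) (let p = ((\q.(\r.true)) (\s.true)) in 5)) else false)
step 2: [if@0.0.0] (if (let z = (if true then (let u = false in 5) else (4 - 1)) in (4 < ((\v.z) true))) then ((\w.true) (let p = ((\q.(\r.true)) (\s.true)) in 5)) else false)
step 3: [if@0.0] (if (let z = (let u = false in 5) in (4 < ((\v.z) true))) then ((\w.true) (let p = ((\q.(\r.true)) (\s.true)) in 5)) else false)
step 4: [let@0.0] (if (let z = 5 in (4 < ((\v.z) true))) then ((\w.true) (let p = ((\q.(\r.true)) (\s.true)) in 5)) else false)
step 5: [let@0] (if (4 < ((\v.5) true)) then ((\w.true) (let p = ((\q.(\r.true)) (\s.true)) in 5)) else false)
step 6: [beta@0.1] (if (4 < 5) then ((\w.true) (let p = ((\q.(\r.true)) (\s.true)) in 5)) else false)
step 7: [delta@0] (if true then ((\w.true) (let p = ((\q.(\r.true)) (\s.true)) in 5)) else false)
step 8: [if@root] ((\w.true) (let p = ((\q.(\r.true)) (\s.true)) in 5))
step 9: [beta@1.0] ((\w.true) (let p = (\r.true) in 5))
step 10: [let@1] ((\w.true) 5)
step 11: [beta@root] true

Answer: beta at root : ((\w.true) 5)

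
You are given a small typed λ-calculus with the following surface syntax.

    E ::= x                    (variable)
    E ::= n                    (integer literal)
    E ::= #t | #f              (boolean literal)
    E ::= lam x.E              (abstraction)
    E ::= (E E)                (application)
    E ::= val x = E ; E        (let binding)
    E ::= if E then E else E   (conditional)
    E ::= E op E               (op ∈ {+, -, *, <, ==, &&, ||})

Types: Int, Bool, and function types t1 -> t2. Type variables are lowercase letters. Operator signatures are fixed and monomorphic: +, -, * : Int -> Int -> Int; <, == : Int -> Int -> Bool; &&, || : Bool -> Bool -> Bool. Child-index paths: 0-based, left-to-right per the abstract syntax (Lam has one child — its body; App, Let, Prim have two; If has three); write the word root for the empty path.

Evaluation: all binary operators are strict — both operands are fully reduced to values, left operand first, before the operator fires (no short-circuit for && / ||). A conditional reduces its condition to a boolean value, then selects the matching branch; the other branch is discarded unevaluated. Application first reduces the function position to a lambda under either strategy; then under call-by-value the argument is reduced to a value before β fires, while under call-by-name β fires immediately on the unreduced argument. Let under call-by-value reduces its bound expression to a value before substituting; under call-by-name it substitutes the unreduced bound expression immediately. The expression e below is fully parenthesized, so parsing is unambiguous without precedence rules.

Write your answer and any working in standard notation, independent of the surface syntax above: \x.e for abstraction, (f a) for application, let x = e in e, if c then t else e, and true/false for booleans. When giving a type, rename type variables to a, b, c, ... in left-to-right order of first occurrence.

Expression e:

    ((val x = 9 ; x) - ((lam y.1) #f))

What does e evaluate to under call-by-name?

Answer: 8

Derivation:
step 0: ((let x = 9 in x) - ((\y.1) false))
step 1: [let@0] (9 - ((\y.1) false))
step 2: [beta@1] (9 - 1)
step 3: [delta@root] 8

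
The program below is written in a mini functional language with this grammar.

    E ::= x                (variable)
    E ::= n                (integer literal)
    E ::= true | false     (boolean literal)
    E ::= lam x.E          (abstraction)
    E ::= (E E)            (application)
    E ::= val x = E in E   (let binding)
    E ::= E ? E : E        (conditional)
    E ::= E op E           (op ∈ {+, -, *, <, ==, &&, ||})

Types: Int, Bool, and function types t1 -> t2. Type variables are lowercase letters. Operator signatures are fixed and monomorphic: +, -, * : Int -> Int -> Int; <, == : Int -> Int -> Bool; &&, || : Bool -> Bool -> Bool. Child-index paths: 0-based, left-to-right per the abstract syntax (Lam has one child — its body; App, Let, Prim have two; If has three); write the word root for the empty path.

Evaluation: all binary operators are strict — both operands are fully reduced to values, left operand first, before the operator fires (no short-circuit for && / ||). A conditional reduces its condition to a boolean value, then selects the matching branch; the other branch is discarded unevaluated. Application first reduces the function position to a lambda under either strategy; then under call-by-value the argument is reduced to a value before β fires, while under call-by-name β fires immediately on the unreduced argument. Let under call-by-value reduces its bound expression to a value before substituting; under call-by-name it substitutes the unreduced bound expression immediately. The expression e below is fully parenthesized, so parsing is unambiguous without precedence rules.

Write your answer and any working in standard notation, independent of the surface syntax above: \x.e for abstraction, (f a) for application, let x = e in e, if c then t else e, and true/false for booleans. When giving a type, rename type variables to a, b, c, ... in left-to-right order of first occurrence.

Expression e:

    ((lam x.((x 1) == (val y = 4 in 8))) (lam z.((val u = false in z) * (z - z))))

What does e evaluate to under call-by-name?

Derivation:
step 0: ((\x.((x 1) == (let y = 4 in 8))) (\z.((let u = false in z) * (z - z))))
step 1: [beta@root] (((\z.((let u = false in z) * (z - z))) 1) == (let y = 4 in 8))
step 2: [beta@0] (((let u = false in 1) * (1 - 1)) == (let y = 4 in 8))
step 3: [let@0.0] ((1 * (1 - 1)) == (let y = 4 in 8))
step 4: [delta@0.1] ((1 * 0) == (let y = 4 in 8))
step 5: [delta@0] (0 == (let y = 4 in 8))
step 6: [let@1] (0 == 8)
step 7: [delta@root] false

Answer: false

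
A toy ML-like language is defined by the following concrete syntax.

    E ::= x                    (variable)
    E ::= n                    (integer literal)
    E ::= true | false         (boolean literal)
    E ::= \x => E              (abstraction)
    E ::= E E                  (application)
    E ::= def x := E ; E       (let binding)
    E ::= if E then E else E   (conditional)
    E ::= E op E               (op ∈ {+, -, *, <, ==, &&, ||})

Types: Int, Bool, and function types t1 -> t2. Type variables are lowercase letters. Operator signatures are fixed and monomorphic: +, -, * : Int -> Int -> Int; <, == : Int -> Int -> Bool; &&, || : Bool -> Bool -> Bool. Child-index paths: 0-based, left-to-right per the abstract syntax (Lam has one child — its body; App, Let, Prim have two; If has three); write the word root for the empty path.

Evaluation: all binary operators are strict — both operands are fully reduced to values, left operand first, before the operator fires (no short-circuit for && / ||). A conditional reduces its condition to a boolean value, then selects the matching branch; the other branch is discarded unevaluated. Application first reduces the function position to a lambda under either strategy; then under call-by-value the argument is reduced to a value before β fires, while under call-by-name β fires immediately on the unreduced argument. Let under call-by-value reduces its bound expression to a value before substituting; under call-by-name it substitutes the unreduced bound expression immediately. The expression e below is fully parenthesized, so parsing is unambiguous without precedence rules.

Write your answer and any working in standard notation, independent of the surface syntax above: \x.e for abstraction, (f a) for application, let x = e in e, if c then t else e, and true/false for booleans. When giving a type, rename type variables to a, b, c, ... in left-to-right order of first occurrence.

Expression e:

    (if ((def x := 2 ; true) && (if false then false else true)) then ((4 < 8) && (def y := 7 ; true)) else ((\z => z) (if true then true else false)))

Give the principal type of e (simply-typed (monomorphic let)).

Derivation:
let x : Int
  unify Bool ~ Bool
  unify Bool ~ Bool
  unify Bool ~ Bool
  unify Bool ~ Bool
  unify Bool ~ Bool
  unify Int ~ Int
  unify Int ~ Int
  unify Bool ~ Bool
let y : Int
  unify Bool ~ Bool
z : a
\z._ : a -> a
  unify Bool ~ Bool
  unify Bool ~ Bool
  unify a -> a ~ Bool -> b
  unify a ~ Bool
  unify Bool ~ b
_ _ : Bool
  unify Bool ~ Bool

Answer: Bool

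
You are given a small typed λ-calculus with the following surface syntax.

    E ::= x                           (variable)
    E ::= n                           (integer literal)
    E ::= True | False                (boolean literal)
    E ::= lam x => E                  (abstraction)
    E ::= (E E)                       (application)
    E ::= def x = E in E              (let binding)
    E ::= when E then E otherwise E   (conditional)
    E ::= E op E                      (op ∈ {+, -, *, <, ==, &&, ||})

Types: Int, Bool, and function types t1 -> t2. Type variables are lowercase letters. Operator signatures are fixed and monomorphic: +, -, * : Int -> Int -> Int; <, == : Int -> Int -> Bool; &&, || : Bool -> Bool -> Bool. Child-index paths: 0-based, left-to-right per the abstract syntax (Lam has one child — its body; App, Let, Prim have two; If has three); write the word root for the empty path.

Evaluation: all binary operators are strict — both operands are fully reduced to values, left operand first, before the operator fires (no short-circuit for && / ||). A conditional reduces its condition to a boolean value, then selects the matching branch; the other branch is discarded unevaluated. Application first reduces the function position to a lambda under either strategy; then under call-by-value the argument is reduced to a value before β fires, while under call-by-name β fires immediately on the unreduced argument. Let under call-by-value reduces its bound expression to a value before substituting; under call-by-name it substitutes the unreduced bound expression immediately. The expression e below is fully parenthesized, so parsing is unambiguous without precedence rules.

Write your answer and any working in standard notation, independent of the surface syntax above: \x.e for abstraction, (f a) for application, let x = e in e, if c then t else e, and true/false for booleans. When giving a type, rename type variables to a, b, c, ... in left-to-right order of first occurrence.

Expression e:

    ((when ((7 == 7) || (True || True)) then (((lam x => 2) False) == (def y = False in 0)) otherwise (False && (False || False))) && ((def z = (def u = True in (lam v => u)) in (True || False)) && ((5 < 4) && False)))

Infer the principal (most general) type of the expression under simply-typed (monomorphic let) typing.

Working:
  unify Int ~ Int
  unify Int ~ Int
  unify Bool ~ Bool
  unify Bool ~ Bool
  unify Bool ~ Bool
  unify Bool ~ Bool
  unify Bool ~ Bool
\x._ : a -> Int
  unify a -> Int ~ Bool -> b
  unify a ~ Bool
  unify Int ~ b
_ _ : Int
  unify Int ~ Int
let y : Bool
  unify Int ~ Int
  unify Bool ~ Bool
  unify Bool ~ Bool
  unify Bool ~ Bool
  unify Bool ~ Bool
  unify Bool ~ Bool
  unify Bool ~ Bool
let u : Bool
u : Bool
\v._ : c -> Bool
let z : c -> Bool
  unify Bool ~ Bool
  unify Bool ~ Bool
  unify Bool ~ Bool
  unify Int ~ Int
  unify Int ~ Int
  unify Bool ~ Bool
  unify Bool ~ Bool
  unify Bool ~ Bool
  unify Bool ~ Bool

Answer: Bool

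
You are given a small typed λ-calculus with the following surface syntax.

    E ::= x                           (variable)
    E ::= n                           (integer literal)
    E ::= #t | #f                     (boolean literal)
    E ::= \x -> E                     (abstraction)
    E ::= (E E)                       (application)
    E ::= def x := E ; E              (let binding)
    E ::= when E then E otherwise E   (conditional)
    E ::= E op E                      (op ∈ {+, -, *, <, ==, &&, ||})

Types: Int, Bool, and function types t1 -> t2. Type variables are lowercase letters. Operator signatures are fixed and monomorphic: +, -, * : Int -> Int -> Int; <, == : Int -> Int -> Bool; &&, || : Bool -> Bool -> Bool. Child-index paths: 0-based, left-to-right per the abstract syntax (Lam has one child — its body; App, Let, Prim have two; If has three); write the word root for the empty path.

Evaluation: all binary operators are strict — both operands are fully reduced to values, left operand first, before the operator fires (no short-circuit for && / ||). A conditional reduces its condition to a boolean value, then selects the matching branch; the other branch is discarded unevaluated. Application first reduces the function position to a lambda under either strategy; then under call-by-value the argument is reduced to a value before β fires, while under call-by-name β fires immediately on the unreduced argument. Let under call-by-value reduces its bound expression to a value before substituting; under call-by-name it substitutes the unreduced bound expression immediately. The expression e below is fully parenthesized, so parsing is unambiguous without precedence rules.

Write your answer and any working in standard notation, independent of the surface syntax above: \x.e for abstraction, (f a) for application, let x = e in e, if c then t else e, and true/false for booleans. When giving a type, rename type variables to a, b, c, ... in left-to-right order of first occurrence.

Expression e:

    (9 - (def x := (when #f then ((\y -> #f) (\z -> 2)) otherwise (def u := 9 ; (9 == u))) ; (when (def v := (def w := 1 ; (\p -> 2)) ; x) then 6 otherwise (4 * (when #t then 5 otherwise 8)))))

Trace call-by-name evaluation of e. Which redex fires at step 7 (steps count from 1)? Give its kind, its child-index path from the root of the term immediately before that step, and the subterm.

Answer: delta at root : (9 - 6)

Working:
step 0: (9 - (let x = (if false then ((\y.false) (\z.2)) else (let u = 9 in (9 == u))) in (if (let v = (let w = 1 in (\p.2)) in x) then 6 else (4 * (if true then 5 else 8)))))
step 1: [let@1] (9 - (if (let v = (let w = 1 in (\p.2)) in (if false then ((\y.false) (\z.2)) else (let u = 9 in (9 == u)))) then 6 else (4 * (if true then 5 else 8))))
step 2: [let@1.0] (9 - (if (if false then ((\y.false) (\z.2)) else (let u = 9 in (9 == u))) then 6 else (4 * (if true then 5 else 8))))
step 3: [if@1.0] (9 - (if (let u = 9 in (9 == u)) then 6 else (4 * (if true then 5 else 8))))
step 4: [let@1.0] (9 - (if (9 == 9) then 6 else (4 * (if true then 5 else 8))))
step 5: [delta@1.0] (9 - (if true then 6 else (4 * (if true then 5 else 8))))
step 6: [if@1] (9 - 6)
step 7: [delta@root] 3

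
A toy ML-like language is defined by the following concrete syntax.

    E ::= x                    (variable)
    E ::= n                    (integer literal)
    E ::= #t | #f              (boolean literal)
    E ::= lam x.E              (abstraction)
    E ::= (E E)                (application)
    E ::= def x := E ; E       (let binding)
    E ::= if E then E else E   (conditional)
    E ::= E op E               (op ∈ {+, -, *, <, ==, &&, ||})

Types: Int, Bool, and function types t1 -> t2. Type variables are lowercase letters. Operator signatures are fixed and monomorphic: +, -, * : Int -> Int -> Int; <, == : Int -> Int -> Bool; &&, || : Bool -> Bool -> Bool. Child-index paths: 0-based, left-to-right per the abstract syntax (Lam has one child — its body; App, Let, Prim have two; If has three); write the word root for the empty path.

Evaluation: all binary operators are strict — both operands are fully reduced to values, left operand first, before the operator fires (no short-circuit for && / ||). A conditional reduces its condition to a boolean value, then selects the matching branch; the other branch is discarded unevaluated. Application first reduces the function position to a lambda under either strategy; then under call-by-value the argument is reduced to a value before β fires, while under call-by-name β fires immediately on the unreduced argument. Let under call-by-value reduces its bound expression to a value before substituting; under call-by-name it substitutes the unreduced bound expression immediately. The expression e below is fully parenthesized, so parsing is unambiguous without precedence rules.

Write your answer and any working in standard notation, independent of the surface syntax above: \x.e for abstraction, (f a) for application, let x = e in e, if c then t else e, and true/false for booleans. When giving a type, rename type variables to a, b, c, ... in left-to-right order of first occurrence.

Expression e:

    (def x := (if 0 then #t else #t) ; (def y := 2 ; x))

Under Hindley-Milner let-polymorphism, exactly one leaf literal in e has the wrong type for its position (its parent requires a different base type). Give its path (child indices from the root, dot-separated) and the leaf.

Answer: 0.0 : 0

Working:
  unify Int ~ Bool
  FAIL: mismatch Int ~ Bool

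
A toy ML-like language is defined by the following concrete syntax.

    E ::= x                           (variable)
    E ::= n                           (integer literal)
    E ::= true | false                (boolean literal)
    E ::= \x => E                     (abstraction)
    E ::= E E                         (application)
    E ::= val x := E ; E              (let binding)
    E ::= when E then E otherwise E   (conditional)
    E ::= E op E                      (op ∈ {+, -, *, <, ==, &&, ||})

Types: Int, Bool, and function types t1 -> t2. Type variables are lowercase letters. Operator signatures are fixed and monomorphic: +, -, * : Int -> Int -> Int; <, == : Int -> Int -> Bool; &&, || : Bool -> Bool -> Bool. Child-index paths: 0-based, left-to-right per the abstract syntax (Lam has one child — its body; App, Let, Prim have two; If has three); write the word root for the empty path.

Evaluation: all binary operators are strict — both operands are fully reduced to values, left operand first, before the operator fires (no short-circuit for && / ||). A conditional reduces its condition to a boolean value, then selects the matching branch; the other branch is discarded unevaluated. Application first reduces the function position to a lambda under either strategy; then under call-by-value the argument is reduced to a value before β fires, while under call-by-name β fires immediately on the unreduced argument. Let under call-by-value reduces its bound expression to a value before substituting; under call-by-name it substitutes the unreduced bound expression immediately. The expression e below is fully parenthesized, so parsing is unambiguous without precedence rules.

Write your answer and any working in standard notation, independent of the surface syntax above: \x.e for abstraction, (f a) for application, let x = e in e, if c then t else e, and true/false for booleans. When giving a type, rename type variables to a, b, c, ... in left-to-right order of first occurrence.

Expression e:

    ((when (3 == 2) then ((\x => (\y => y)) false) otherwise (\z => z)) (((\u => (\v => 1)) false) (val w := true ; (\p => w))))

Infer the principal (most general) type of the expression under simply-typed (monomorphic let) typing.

Working:
  unify Int ~ Int
  unify Int ~ Int
  unify Bool ~ Bool
y : b
\y._ : b -> b
\x._ : a -> b -> b
  unify a -> b -> b ~ Bool -> c
  unify a ~ Bool
  unify b -> b ~ c
_ _ : b -> b
z : d
\z._ : d -> d
  unify b -> b ~ d -> d
  unify b ~ d
  unify d ~ d
\v._ : f -> Int
\u._ : e -> f -> Int
  unify e -> f -> Int ~ Bool -> g
  unify e ~ Bool
  unify f -> Int ~ g
_ _ : f -> Int
let w : Bool
w : Bool
\p._ : h -> Bool
  unify f -> Int ~ (h -> Bool) -> i
  unify f ~ h -> Bool
  unify Int ~ i
_ _ : Int
  unify d -> d ~ Int -> j
  unify d ~ Int
  unify Int ~ j
_ _ : Int

Answer: Int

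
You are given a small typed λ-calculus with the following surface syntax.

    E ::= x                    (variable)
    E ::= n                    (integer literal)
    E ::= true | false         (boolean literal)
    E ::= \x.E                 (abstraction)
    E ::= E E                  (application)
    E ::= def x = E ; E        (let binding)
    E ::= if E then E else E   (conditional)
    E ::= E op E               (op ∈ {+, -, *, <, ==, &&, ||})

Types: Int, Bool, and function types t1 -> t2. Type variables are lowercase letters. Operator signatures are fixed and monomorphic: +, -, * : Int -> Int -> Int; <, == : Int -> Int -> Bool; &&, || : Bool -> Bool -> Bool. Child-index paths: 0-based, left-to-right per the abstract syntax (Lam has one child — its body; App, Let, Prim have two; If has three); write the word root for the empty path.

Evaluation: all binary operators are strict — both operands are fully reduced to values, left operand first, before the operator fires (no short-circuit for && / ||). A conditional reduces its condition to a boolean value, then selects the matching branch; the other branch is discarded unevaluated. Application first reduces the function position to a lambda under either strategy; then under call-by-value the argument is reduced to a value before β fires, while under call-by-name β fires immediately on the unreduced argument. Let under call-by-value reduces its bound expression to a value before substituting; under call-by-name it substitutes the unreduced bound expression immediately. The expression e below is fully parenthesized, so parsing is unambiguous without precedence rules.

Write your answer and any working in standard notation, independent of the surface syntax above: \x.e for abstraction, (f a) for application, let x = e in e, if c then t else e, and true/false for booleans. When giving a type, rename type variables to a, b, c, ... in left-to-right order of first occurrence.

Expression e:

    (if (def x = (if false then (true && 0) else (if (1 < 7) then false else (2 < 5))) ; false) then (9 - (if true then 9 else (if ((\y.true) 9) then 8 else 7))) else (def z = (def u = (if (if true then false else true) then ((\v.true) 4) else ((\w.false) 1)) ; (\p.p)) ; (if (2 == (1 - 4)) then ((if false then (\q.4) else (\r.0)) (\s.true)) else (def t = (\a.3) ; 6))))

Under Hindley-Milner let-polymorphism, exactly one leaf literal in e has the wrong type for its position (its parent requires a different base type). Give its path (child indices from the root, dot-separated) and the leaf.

Answer: 0.0.1.1 : 0

Working:
  unify Bool ~ Bool
  unify Bool ~ Bool
  unify Int ~ Bool
  FAIL: mismatch Int ~ Bool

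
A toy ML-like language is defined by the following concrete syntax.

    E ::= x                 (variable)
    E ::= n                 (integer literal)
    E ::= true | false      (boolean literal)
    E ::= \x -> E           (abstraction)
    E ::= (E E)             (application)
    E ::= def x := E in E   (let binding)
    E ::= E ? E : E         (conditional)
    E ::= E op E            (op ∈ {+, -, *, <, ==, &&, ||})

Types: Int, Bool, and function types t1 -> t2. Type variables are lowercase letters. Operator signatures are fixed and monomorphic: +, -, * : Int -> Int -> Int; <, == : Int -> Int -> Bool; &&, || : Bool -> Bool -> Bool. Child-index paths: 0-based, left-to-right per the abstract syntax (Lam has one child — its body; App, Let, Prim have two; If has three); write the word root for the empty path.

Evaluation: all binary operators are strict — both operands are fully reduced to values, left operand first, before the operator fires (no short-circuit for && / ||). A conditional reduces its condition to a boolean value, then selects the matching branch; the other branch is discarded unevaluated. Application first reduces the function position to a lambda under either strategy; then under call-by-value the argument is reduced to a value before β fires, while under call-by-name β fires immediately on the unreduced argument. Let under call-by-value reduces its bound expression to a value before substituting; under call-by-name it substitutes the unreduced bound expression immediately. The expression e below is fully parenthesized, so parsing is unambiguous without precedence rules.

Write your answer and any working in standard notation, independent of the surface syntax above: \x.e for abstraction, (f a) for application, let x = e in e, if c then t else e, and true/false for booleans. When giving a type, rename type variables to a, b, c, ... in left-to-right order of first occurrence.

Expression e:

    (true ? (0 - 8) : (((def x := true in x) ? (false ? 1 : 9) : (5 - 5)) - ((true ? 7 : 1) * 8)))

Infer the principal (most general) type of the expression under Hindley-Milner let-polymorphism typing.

Trace:
  unify Bool ~ Bool
  unify Int ~ Int
  unify Int ~ Int
let x : Bool
x : Bool
  unify Bool ~ Bool
  unify Bool ~ Bool
  unify Int ~ Int
  unify Int ~ Int
  unify Int ~ Int
  unify Int ~ Int
  unify Int ~ Int
  unify Bool ~ Bool
  unify Int ~ Int
  unify Int ~ Int
  unify Int ~ Int
  unify Int ~ Int
  unify Int ~ Int

Answer: Int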